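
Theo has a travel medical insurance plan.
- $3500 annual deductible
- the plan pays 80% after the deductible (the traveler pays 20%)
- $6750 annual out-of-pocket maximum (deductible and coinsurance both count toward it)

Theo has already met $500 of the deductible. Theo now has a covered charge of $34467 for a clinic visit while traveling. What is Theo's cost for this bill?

$6250

Deductible still to meet: $3500 − $500 = $3000.
That leaves $34467 − $3000 = $31467 for coinsurance.
20% of $31467 = $6293.40 falls to the traveler.
Traveler responsibility before any cap: $3000 + $6293.40 = $9293.40.
Adding $9293.40 to the $500 already spent would give $9793.40, which exceeds the $6750 cap; the traveler pays just $6750 − $500 = $6250.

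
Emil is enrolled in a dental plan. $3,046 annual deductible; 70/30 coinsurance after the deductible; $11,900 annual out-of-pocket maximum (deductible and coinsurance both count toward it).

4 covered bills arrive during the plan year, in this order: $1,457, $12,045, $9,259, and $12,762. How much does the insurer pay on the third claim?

$6,481.30

Claim 1 — $1,457: fully absorbed by the deductible. Patient pays $1,457; OOP now $1,457. Insurer: $1,457 − $1,457 = $0.
Claim 2 — $12,045: deductible takes $1,589, $10,456 remains; patient's 30% is $3,136.80. Patient pays $4,725.80; OOP now $6,182.80. Insurer: $12,045 − $4,725.80 = $7,319.20.
Claim 3 — $9,259: 30% coinsurance on $9,259 = $2,777.70. Patient pays $2,777.70; OOP now $8,960.50. Insurer: $9,259 − $2,777.70 = $6,481.30.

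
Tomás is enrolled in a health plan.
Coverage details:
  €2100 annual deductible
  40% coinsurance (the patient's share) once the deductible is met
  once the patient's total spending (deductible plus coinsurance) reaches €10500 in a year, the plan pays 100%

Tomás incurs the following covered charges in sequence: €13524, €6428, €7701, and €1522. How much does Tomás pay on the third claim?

Claim 1 (€13524): €2100 to deductible, leaving €11424; patient's 40% is €4569.60. Cost to patient: €6669.60. OOP to date €6669.60.
Claim 2 (€6428): deductible met; 40% of €6428 = €2571.20. Patient owes €2571.20 (running OOP €9240.80).
Claim 3 (€7701): deductible already satisfied, so patient's share is 40% × €7701 = €3080.40. That would push OOP to €12321.20, over the €10500 cap, so patient pays €10500 − €9240.80 = €1259.20.

€1259.20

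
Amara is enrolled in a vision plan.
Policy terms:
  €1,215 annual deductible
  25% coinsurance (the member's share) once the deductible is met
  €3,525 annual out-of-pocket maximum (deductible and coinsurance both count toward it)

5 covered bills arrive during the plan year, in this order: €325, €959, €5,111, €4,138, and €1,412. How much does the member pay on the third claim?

#1 (€325): fully absorbed by the deductible. Member owes €325 (running OOP €325).
#2 (€959): €890 to deductible, leaving €69; 25% of €69 = €17.25. Cost to member: €907.25. OOP to date €1,232.25.
#3 (€5,111): deductible met; 25% of €5,111 = €1,277.75. Cost to member: €1,277.75. OOP to date €2,510.

€1,277.75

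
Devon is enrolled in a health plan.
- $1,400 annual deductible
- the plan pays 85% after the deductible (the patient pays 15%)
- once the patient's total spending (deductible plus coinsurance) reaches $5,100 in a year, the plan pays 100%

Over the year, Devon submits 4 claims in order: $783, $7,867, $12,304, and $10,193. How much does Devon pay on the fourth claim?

$766.90

Claim 1 ($783): entire amount goes to the deductible. Patient owes $783 (running OOP $783).
Claim 2 ($7,867): $617 finishes the deductible; $7,250 goes to coinsurance; patient's 15% is $1,087.50. Patient owes $1,704.50 (running OOP $2,487.50).
Claim 3 ($12,304): deductible met; 15% of $12,304 = $1,845.60. Patient pays $1,845.60; OOP now $4,333.10.
Claim 4 ($10,193): 15% coinsurance on $10,193 = $1,528.95. Adding that to $4,333.10 gives $5,862.05, past the $5,100 cap; patient pays only $5,100 − $4,333.10 = $766.90.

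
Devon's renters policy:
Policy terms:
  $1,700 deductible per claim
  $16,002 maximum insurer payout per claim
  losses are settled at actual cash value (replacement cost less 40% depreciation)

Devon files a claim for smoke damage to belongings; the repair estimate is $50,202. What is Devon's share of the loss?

Actual cash value after 40% depreciation: $50,202 × 60% = $30,121.20.
After the deductible, $30,121.20 − $1,700 = $28,421.20 remains.
$28,421.20 exceeds the $16,002 limit, so the insurer pays the limit: $16,002.
Out of pocket: $50,202 − $16,002 = $34,200.

$34,200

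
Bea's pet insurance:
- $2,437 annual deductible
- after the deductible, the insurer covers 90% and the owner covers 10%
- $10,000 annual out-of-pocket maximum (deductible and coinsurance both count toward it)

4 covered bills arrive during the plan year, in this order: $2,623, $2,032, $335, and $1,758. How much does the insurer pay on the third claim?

$301.50

#1 ($2,623): $2,437 to deductible, leaving $186; 10% of $186 = $18.60. Owner owes $2,455.60 (running OOP $2,455.60). Plan pays $2,623 − $2,455.60 = $167.40.
#2 ($2,032): deductible already satisfied, so owner's share is 10% × $2,032 = $203.20. Cost to owner: $203.20. OOP to date $2,658.80. Insurer: $2,032 − $203.20 = $1,828.80.
#3 ($335): deductible already satisfied, so owner's share is 10% × $335 = $33.50. Owner owes $33.50 (running OOP $2,692.30). Insurer: $335 − $33.50 = $301.50.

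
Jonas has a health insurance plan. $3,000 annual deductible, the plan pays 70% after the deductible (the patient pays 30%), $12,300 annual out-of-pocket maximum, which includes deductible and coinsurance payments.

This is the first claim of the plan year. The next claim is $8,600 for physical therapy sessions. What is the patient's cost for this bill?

$4,680

Deductible not yet touched, so the first $3,000 of the bill goes to the deductible.
After the $3,000 deductible portion, $8,600 − $3,000 = $5,600 is subject to coinsurance.
Coinsurance: $5,600 × 30% = $1,680.
That puts the patient's cost at $3,000 + $1,680 = $4,680 before any cap.
Cumulative spending $0 + $4,680 = $4,680 stays under the $12,300 maximum.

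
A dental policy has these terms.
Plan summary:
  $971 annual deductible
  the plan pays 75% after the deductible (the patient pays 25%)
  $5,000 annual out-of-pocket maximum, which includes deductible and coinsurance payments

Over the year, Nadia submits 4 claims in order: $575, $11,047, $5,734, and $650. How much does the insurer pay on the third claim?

$4,367.75

Claim 1 ($575): all of it applies to the deductible. Patient owes $575 (running OOP $575). Plan pays $575 − $575 = $0.
Claim 2 ($11,047): $396 finishes the deductible; $10,651 goes to coinsurance; coinsurance $10,651 × 25% = $2,662.75. Cost to patient: $3,058.75. OOP to date $3,633.75. Insurer: $11,047 − $3,058.75 = $7,988.25.
Claim 3 ($5,734): deductible already satisfied, so patient's share is 25% × $5,734 = $1,433.50. OOP would hit $5,067.25 > $5,000, so the cap limits the patient to $5,000 − $3,633.75 = $1,366.25. Insurer: $5,734 − $1,366.25 = $4,367.75.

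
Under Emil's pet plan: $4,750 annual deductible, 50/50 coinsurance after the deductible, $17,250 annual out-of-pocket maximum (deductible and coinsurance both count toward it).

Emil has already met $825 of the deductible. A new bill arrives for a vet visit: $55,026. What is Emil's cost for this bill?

$825 of the $4,750 deductible is already met, leaving $3,925.
After the $3,925 deductible portion, $55,026 − $3,925 = $51,101 is subject to coinsurance.
Coinsurance: $51,101 × 50% = $25,550.50.
Owner responsibility before any cap: $3,925 + $25,550.50 = $29,475.50.
Year-to-date out-of-pocket would reach $825 + $29,475.50 = $30,300.50, above the $17,250 maximum, so the owner pays only $17,250 − $825 = $16,425.

$16,425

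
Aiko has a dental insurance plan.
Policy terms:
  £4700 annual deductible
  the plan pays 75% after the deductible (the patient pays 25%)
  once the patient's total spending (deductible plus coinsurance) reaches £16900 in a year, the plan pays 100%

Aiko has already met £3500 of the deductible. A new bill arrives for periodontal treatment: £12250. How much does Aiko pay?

Deductible still to meet: £4700 − £3500 = £1200.
The remaining £11050 (= £12250 − £1200) moves to coinsurance.
Coinsurance: £11050 × 25% = £2762.50.
Patient responsibility before any cap: £1200 + £2762.50 = £3962.50.
Cumulative spending £3500 + £3962.50 = £7462.50 stays under the £16900 maximum.

£3962.50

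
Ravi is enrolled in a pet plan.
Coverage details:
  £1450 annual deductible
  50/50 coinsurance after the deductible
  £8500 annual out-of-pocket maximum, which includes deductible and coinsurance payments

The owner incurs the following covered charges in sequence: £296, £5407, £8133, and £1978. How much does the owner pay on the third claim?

Claim 1 — £296: entire amount goes to the deductible. Owner pays £296; OOP now £296.
Claim 2 — £5407: £1154 to deductible, leaving £4253; coinsurance £4253 × 50% = £2126.50. Owner pays £3280.50; OOP now £3576.50.
Claim 3 — £8133: 50% coinsurance on £8133 = £4066.50. Owner pays £4066.50; OOP now £7643.

£4066.50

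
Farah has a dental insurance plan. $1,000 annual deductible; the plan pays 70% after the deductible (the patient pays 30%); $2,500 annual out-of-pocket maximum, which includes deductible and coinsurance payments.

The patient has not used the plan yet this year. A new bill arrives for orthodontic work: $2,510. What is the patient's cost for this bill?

The full $1,000 deductible is still open; $1,000 of this bill applies to it.
The remaining $1,510 (= $2,510 − $1,000) moves to coinsurance.
Patient's 30% share of $1,510 is $453.
So the patient owes $1,000 + $453 = $1,453 before any cap.
Total out-of-pocket so far would be $0 + $1,453 = $1,453, below the $2,500 cap — no reduction.

$1,453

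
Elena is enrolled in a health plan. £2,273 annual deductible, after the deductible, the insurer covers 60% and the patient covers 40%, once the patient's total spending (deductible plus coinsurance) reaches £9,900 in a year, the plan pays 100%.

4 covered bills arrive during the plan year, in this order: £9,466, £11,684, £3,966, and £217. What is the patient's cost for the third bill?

Claim 1 — £9,466: deductible takes £2,273, £7,193 remains; coinsurance £7,193 × 40% = £2,877.20. Cost to patient: £5,150.20. OOP to date £5,150.20.
Claim 2 — £11,684: 40% coinsurance on £11,684 = £4,673.60. Cost to patient: £4,673.60. OOP to date £9,823.80.
Claim 3 — £3,966: 40% coinsurance on £3,966 = £1,586.40. Adding that to £9,823.80 gives £11,410.20, past the £9,900 cap; patient pays only £9,900 − £9,823.80 = £76.20.

£76.20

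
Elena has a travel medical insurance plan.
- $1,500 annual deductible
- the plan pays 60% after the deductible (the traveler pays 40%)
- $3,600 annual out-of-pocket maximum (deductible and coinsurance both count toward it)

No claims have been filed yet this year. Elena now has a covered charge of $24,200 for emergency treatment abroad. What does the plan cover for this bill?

Nothing has been paid toward the $1,500 deductible, so the first $1,500 of this charge is applied there.
The remaining $22,700 (= $24,200 − $1,500) moves to coinsurance.
40% of $22,700 = $9,080 falls to the traveler.
That puts the traveler's cost at $1,500 + $9,080 = $10,580 before any cap.
Adding $10,580 to the $0 already spent would give $10,580, which exceeds the $3,600 cap; the traveler pays just $3,600 − $0 = $3,600.
Insurer pays the balance: $24,200 − $3,600 = $20,600.

$20,600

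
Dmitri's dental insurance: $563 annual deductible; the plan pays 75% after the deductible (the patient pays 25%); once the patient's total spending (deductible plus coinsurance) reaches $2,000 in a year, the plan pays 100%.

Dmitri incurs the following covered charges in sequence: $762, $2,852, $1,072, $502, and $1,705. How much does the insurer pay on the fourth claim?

#1 ($762): $563 to deductible, leaving $199; coinsurance $199 × 25% = $49.75. Patient owes $612.75 (running OOP $612.75). Plan pays $762 − $612.75 = $149.25.
#2 ($2,852): deductible met; 25% of $2,852 = $713. Patient owes $713 (running OOP $1,325.75). Plan pays $2,852 − $713 = $2,139.
#3 ($1,072): deductible met; 25% of $1,072 = $268. Cost to patient: $268. OOP to date $1,593.75. Plan pays $1,072 − $268 = $804.
#4 ($502): 25% coinsurance on $502 = $125.50. Patient owes $125.50 (running OOP $1,719.25). Plan pays $502 − $125.50 = $376.50.

$376.50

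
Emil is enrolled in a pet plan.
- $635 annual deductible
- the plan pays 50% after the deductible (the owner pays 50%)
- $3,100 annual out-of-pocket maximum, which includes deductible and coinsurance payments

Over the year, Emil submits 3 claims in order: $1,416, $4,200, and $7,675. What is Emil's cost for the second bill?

$2,074.50

Claim 1 ($1,416): deductible takes $635, $781 remains; owner's 50% is $390.50. Owner owes $1,025.50 (running OOP $1,025.50).
Claim 2 ($4,200): deductible already satisfied, so owner's share is 50% × $4,200 = $2,100. Adding that to $1,025.50 gives $3,125.50, past the $3,100 cap; owner pays only $3,100 − $1,025.50 = $2,074.50.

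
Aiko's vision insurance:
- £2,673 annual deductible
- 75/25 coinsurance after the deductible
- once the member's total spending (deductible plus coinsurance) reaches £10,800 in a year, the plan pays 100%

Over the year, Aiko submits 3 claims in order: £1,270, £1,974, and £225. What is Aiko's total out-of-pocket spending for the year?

#1 (£1,270): fully absorbed by the deductible. Member owes £1,270 (running OOP £1,270).
#2 (£1,974): £1,403 to deductible, leaving £571; coinsurance £571 × 25% = £142.75. Member pays £1,545.75; OOP now £2,815.75.
#3 (£225): 25% coinsurance on £225 = £56.25. Member pays £56.25; OOP now £2,872.
Summing the member's payments: £1,270 + £1,545.75 + £56.25 = £2,872.

£2,872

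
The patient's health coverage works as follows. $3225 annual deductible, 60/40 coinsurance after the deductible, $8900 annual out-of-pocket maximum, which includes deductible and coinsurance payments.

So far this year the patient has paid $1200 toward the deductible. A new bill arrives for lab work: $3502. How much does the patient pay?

$1200 of the $3225 deductible is already met, leaving $2025.
The remaining $1477 (= $3502 − $2025) moves to coinsurance.
40% of $1477 = $590.80 falls to the patient.
That puts the patient's cost at $2025 + $590.80 = $2615.80 before any cap.
Cumulative spending $1200 + $2615.80 = $3815.80 stays under the $8900 maximum.

$2615.80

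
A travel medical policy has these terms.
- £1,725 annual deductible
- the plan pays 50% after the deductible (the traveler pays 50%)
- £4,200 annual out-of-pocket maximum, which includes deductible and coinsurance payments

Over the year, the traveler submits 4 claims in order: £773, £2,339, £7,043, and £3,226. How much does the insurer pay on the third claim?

£5,261.50

Claim 1 — £773: fully absorbed by the deductible. Traveler pays £773; OOP now £773. Plan pays £773 − £773 = £0.
Claim 2 — £2,339: £952 finishes the deductible; £1,387 goes to coinsurance; 50% of £1,387 = £693.50. Traveler pays £1,645.50; OOP now £2,418.50. Insurer: £2,339 − £1,645.50 = £693.50.
Claim 3 — £7,043: deductible met; 50% of £7,043 = £3,521.50. Adding that to £2,418.50 gives £5,940, past the £4,200 cap; traveler pays only £4,200 − £2,418.50 = £1,781.50. Insurer: £7,043 − £1,781.50 = £5,261.50.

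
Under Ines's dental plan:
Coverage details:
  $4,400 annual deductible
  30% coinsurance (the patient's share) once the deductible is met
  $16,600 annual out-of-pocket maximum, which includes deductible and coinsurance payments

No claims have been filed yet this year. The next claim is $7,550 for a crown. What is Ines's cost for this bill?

The full $4,400 deductible is still open; $4,400 of this bill applies to it.
The remaining $3,150 (= $7,550 − $4,400) moves to coinsurance.
Coinsurance: $3,150 × 30% = $945.
That puts the patient's cost at $4,400 + $945 = $5,345 before any cap.
Total out-of-pocket so far would be $0 + $5,345 = $5,345, below the $16,600 cap — no reduction.

$5,345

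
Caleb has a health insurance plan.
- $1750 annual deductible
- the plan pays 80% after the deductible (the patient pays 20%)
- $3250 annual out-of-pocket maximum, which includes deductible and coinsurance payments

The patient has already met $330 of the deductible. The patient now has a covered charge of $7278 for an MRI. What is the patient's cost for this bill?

$2591.60

$330 of the $1750 deductible is already met, leaving $1420.
The remaining $5858 (= $7278 − $1420) moves to coinsurance.
Coinsurance: $5858 × 20% = $1171.60.
So the patient owes $1420 + $1171.60 = $2591.60 before any cap.
Year-to-date out-of-pocket becomes $330 + $2591.60 = $2921.60, still under the $3250 maximum, so no cap applies.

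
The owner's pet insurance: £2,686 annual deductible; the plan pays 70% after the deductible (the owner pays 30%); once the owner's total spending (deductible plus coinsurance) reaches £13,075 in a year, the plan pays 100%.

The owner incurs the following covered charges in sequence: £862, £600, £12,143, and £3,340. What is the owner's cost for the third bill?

£4,499.70

#1 (£862): all of it applies to the deductible. Cost to owner: £862. OOP to date £862.
#2 (£600): fully absorbed by the deductible. Owner pays £600; OOP now £1,462.
#3 (£12,143): £1,224 to deductible, leaving £10,919; 30% of £10,919 = £3,275.70. Cost to owner: £4,499.70. OOP to date £5,961.70.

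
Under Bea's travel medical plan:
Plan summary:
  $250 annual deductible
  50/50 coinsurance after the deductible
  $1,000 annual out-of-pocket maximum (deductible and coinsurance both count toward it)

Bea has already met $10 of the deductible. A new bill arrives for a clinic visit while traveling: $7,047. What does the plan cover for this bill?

$6,057

$10 of the $250 deductible is already met, leaving $240.
After the $240 deductible portion, $7,047 − $240 = $6,807 is subject to coinsurance.
50% of $6,807 = $3,403.50 falls to the traveler.
Traveler responsibility before any cap: $240 + $3,403.50 = $3,643.50.
That would bring total out-of-pocket to $3,653.50, past the $1,000 cap. The traveler is capped at $1,000 − $10 = $990 on this claim.
The plan picks up $7,047 − $990 = $6,057.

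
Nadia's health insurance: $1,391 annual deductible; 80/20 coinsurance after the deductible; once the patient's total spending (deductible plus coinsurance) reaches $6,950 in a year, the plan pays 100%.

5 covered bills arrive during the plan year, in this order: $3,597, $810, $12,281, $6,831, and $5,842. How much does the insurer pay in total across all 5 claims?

Claim 1 — $3,597: $1,391 finishes the deductible; $2,206 goes to coinsurance; 20% of $2,206 = $441.20. Patient owes $1,832.20 (running OOP $1,832.20). Insurer: $3,597 − $1,832.20 = $1,764.80.
Claim 2 — $810: 20% coinsurance on $810 = $162. Patient pays $162; OOP now $1,994.20. Plan pays $810 − $162 = $648.
Claim 3 — $12,281: deductible met; 20% of $12,281 = $2,456.20. Patient pays $2,456.20; OOP now $4,450.40. Plan pays $12,281 − $2,456.20 = $9,824.80.
Claim 4 — $6,831: 20% coinsurance on $6,831 = $1,366.20. Cost to patient: $1,366.20. OOP to date $5,816.60. Insurer: $6,831 − $1,366.20 = $5,464.80.
Claim 5 — $5,842: deductible met; 20% of $5,842 = $1,168.40. Adding that to $5,816.60 gives $6,985, past the $6,950 cap; patient pays only $6,950 − $5,816.60 = $1,133.40. Plan pays $5,842 − $1,133.40 = $4,708.60.
Insurer total: $1,764.80 + $648 + $9,824.80 + $5,464.80 + $4,708.60 = $22,411.

$22,411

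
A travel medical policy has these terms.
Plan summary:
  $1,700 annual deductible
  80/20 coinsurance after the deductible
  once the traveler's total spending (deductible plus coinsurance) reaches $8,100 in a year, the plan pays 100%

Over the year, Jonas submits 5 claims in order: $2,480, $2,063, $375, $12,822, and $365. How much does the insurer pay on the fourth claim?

$10,257.60

Claim 1 — $2,480: $1,700 to deductible, leaving $780; coinsurance $780 × 20% = $156. Cost to traveler: $1,856. OOP to date $1,856. Insurer: $2,480 − $1,856 = $624.
Claim 2 — $2,063: 20% coinsurance on $2,063 = $412.60. Traveler pays $412.60; OOP now $2,268.60. Insurer: $2,063 − $412.60 = $1,650.40.
Claim 3 — $375: deductible met; 20% of $375 = $75. Traveler owes $75 (running OOP $2,343.60). Plan pays $375 − $75 = $300.
Claim 4 — $12,822: deductible already satisfied, so traveler's share is 20% × $12,822 = $2,564.40. Traveler owes $2,564.40 (running OOP $4,908). Insurer: $12,822 − $2,564.40 = $10,257.60.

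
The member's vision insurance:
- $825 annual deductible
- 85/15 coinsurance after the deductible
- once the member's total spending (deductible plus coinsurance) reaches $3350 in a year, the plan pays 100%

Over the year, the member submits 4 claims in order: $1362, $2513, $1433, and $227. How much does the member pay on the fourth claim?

Claim 1 — $1362: deductible takes $825, $537 remains; coinsurance $537 × 15% = $80.55. Member pays $905.55; OOP now $905.55.
Claim 2 — $2513: deductible already satisfied, so member's share is 15% × $2513 = $376.95. Cost to member: $376.95. OOP to date $1282.50.
Claim 3 — $1433: deductible already satisfied, so member's share is 15% × $1433 = $214.95. Member owes $214.95 (running OOP $1497.45).
Claim 4 — $227: 15% coinsurance on $227 = $34.05. Member pays $34.05; OOP now $1531.50.

$34.05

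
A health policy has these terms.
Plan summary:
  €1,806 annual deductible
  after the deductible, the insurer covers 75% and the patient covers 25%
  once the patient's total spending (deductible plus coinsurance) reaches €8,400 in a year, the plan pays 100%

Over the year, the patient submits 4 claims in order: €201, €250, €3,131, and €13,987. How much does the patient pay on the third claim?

€1,799

#1 (€201): all of it applies to the deductible. Patient owes €201 (running OOP €201).
#2 (€250): entire amount goes to the deductible. Patient owes €250 (running OOP €451).
#3 (€3,131): €1,355 to deductible, leaving €1,776; patient's 25% is €444. Patient owes €1,799 (running OOP €2,250).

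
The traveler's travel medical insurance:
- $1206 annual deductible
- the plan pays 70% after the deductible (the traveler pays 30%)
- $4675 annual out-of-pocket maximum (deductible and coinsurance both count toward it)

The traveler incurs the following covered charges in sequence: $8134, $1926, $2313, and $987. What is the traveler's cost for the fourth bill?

Claim 1 — $8134: deductible takes $1206, $6928 remains; traveler's 30% is $2078.40. Cost to traveler: $3284.40. OOP to date $3284.40.
Claim 2 — $1926: deductible already satisfied, so traveler's share is 30% × $1926 = $577.80. Traveler pays $577.80; OOP now $3862.20.
Claim 3 — $2313: 30% coinsurance on $2313 = $693.90. Traveler owes $693.90 (running OOP $4556.10).
Claim 4 — $987: deductible already satisfied, so traveler's share is 30% × $987 = $296.10. That would push OOP to $4852.20, over the $4675 cap, so traveler pays $4675 − $4556.10 = $118.90.

$118.90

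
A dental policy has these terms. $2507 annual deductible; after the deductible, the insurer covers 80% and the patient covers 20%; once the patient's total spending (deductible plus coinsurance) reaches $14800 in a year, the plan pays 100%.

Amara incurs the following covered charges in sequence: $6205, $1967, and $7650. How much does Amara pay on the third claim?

$1530

Bill 1, $6205: deductible takes $2507, $3698 remains; 20% of $3698 = $739.60. Patient pays $3246.60; OOP now $3246.60.
Bill 2, $1967: 20% coinsurance on $1967 = $393.40. Cost to patient: $393.40. OOP to date $3640.
Bill 3, $7650: deductible already satisfied, so patient's share is 20% × $7650 = $1530. Patient owes $1530 (running OOP $5170).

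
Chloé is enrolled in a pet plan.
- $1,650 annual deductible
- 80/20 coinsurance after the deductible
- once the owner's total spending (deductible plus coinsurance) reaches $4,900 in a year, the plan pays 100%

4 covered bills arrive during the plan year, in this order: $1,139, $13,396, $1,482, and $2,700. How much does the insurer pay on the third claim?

Claim 1 — $1,139: all of it applies to the deductible. Owner pays $1,139; OOP now $1,139. Insurer: $1,139 − $1,139 = $0.
Claim 2 — $13,396: $511 finishes the deductible; $12,885 goes to coinsurance; coinsurance $12,885 × 20% = $2,577. Owner pays $3,088; OOP now $4,227. Plan pays $13,396 − $3,088 = $10,308.
Claim 3 — $1,482: deductible already satisfied, so owner's share is 20% × $1,482 = $296.40. Cost to owner: $296.40. OOP to date $4,523.40. Insurer: $1,482 − $296.40 = $1,185.60.

$1,185.60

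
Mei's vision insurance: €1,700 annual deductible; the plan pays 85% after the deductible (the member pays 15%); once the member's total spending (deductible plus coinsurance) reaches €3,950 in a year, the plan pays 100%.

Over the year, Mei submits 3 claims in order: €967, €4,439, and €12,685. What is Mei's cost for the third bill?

€1,694.10

Claim 1 — €967: all of it applies to the deductible. Member pays €967; OOP now €967.
Claim 2 — €4,439: €733 to deductible, leaving €3,706; coinsurance €3,706 × 15% = €555.90. Member pays €1,288.90; OOP now €2,255.90.
Claim 3 — €12,685: deductible already satisfied, so member's share is 15% × €12,685 = €1,902.75. Adding that to €2,255.90 gives €4,158.65, past the €3,950 cap; member pays only €3,950 − €2,255.90 = €1,694.10.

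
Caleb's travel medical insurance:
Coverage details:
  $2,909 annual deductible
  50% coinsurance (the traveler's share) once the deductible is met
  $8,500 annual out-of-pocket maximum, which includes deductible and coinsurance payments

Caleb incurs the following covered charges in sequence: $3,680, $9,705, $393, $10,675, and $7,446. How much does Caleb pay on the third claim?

Claim 1 — $3,680: deductible takes $2,909, $771 remains; coinsurance $771 × 50% = $385.50. Traveler pays $3,294.50; OOP now $3,294.50.
Claim 2 — $9,705: deductible met; 50% of $9,705 = $4,852.50. Traveler owes $4,852.50 (running OOP $8,147).
Claim 3 — $393: deductible met; 50% of $393 = $196.50. Cost to traveler: $196.50. OOP to date $8,343.50.

$196.50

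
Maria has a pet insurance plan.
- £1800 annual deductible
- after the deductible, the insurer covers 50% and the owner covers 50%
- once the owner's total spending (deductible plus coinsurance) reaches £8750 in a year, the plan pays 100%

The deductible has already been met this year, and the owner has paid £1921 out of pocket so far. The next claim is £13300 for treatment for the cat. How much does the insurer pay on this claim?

£6650

With the deductible met, the entire £13300 is subject to coinsurance.
Coinsurance: £13300 × 50% = £6650.
Cumulative spending £1921 + £6650 = £8571 stays under the £8750 maximum.
The plan picks up £13300 − £6650 = £6650.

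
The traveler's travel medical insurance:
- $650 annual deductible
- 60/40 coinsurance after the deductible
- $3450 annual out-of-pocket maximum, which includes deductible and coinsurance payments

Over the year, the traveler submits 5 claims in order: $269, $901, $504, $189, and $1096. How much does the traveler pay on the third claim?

$201.60

Claim 1 ($269): all of it applies to the deductible. Traveler pays $269; OOP now $269.
Claim 2 ($901): deductible takes $381, $520 remains; coinsurance $520 × 40% = $208. Cost to traveler: $589. OOP to date $858.
Claim 3 ($504): deductible met; 40% of $504 = $201.60. Traveler pays $201.60; OOP now $1059.60.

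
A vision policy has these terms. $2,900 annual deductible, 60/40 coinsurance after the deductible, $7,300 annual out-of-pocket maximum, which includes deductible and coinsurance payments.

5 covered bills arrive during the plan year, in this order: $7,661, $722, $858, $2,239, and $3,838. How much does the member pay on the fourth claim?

$895.60

Claim 1 — $7,661: deductible takes $2,900, $4,761 remains; coinsurance $4,761 × 40% = $1,904.40. Cost to member: $4,804.40. OOP to date $4,804.40.
Claim 2 — $722: 40% coinsurance on $722 = $288.80. Member owes $288.80 (running OOP $5,093.20).
Claim 3 — $858: deductible already satisfied, so member's share is 40% × $858 = $343.20. Member pays $343.20; OOP now $5,436.40.
Claim 4 — $2,239: deductible already satisfied, so member's share is 40% × $2,239 = $895.60. Member owes $895.60 (running OOP $6,332).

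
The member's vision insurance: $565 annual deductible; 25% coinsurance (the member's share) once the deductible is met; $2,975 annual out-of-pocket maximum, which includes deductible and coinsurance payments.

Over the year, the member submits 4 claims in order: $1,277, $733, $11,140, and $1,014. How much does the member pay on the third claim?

$2,048.75

Claim 1 — $1,277: $565 finishes the deductible; $712 goes to coinsurance; member's 25% is $178. Member pays $743; OOP now $743.
Claim 2 — $733: 25% coinsurance on $733 = $183.25. Member owes $183.25 (running OOP $926.25).
Claim 3 — $11,140: 25% coinsurance on $11,140 = $2,785. OOP would hit $3,711.25 > $2,975, so the cap limits the member to $2,975 − $926.25 = $2,048.75.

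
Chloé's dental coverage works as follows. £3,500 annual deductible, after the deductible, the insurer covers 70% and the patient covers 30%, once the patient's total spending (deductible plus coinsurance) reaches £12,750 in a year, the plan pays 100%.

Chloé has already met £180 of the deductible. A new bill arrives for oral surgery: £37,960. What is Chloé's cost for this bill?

Remaining deductible: £3,500 − £180 = £3,320.
The remaining £34,640 (= £37,960 − £3,320) moves to coinsurance.
30% of £34,640 = £10,392 falls to the patient.
Patient responsibility before any cap: £3,320 + £10,392 = £13,712.
That would bring total out-of-pocket to £13,892, past the £12,750 cap. The patient is capped at £12,750 − £180 = £12,570 on this claim.

£12,570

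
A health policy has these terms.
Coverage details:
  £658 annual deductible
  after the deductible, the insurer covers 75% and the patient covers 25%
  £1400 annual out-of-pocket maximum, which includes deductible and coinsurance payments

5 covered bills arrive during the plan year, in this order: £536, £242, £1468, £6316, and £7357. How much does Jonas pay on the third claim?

Bill 1, £536: entire amount goes to the deductible. Cost to patient: £536. OOP to date £536.
Bill 2, £242: £122 to deductible, leaving £120; coinsurance £120 × 25% = £30. Cost to patient: £152. OOP to date £688.
Bill 3, £1468: 25% coinsurance on £1468 = £367. Cost to patient: £367. OOP to date £1055.

£367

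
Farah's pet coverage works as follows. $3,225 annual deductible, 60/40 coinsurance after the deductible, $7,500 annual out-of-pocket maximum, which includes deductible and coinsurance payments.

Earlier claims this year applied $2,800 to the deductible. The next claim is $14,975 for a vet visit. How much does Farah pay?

$4,700

Remaining deductible: $3,225 − $2,800 = $425.
The remaining $14,550 (= $14,975 − $425) moves to coinsurance.
40% of $14,550 = $5,820 falls to the owner.
So the owner owes $425 + $5,820 = $6,245 before any cap.
That would bring total out-of-pocket to $9,045, past the $7,500 cap. The owner is capped at $7,500 − $2,800 = $4,700 on this claim.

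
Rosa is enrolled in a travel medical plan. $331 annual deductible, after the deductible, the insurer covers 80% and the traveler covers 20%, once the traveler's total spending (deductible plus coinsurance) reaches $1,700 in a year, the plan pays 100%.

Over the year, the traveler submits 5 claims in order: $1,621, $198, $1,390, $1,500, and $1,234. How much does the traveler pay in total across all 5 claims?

$1,453.40

Claim 1 — $1,621: $331 to deductible, leaving $1,290; coinsurance $1,290 × 20% = $258. Traveler pays $589; OOP now $589.
Claim 2 — $198: 20% coinsurance on $198 = $39.60. Traveler pays $39.60; OOP now $628.60.
Claim 3 — $1,390: deductible already satisfied, so traveler's share is 20% × $1,390 = $278. Cost to traveler: $278. OOP to date $906.60.
Claim 4 — $1,500: deductible met; 20% of $1,500 = $300. Traveler owes $300 (running OOP $1,206.60).
Claim 5 — $1,234: 20% coinsurance on $1,234 = $246.80. Traveler pays $246.80; OOP now $1,453.40.
Total paid by the traveler: $589 + $39.60 + $278 + $300 + $246.80 = $1,453.40.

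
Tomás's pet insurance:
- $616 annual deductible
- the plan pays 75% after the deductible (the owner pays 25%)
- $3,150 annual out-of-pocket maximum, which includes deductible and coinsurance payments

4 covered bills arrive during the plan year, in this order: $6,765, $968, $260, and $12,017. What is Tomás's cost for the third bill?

$65

Claim 1 ($6,765): $616 finishes the deductible; $6,149 goes to coinsurance; 25% of $6,149 = $1,537.25. Owner pays $2,153.25; OOP now $2,153.25.
Claim 2 ($968): deductible already satisfied, so owner's share is 25% × $968 = $242. Owner owes $242 (running OOP $2,395.25).
Claim 3 ($260): 25% coinsurance on $260 = $65. Owner owes $65 (running OOP $2,460.25).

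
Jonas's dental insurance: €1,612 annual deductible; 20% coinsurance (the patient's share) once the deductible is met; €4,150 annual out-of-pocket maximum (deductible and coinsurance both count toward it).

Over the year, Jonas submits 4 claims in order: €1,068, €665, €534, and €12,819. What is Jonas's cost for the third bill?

Claim 1 (€1,068): entire amount goes to the deductible. Patient owes €1,068 (running OOP €1,068).
Claim 2 (€665): €544 finishes the deductible; €121 goes to coinsurance; patient's 20% is €24.20. Patient pays €568.20; OOP now €1,636.20.
Claim 3 (€534): 20% coinsurance on €534 = €106.80. Patient pays €106.80; OOP now €1,743.

€106.80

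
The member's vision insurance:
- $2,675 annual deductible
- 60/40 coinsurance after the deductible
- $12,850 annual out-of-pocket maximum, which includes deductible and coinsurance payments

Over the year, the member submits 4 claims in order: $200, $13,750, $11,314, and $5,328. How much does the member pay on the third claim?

$4,525.60

Claim 1 — $200: fully absorbed by the deductible. Member pays $200; OOP now $200.
Claim 2 — $13,750: $2,475 finishes the deductible; $11,275 goes to coinsurance; 40% of $11,275 = $4,510. Cost to member: $6,985. OOP to date $7,185.
Claim 3 — $11,314: 40% coinsurance on $11,314 = $4,525.60. Member pays $4,525.60; OOP now $11,710.60.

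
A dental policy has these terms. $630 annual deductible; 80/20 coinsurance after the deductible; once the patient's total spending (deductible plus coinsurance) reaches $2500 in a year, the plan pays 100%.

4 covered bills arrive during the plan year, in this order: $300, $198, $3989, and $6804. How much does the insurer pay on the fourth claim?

$5705.40

Claim 1 — $300: all of it applies to the deductible. Cost to patient: $300. OOP to date $300. Insurer: $300 − $300 = $0.
Claim 2 — $198: entire amount goes to the deductible. Cost to patient: $198. OOP to date $498. Plan pays $198 − $198 = $0.
Claim 3 — $3989: $132 to deductible, leaving $3857; patient's 20% is $771.40. Cost to patient: $903.40. OOP to date $1401.40. Insurer: $3989 − $903.40 = $3085.60.
Claim 4 — $6804: deductible already satisfied, so patient's share is 20% × $6804 = $1360.80. That would push OOP to $2762.20, over the $2500 cap, so patient pays $2500 − $1401.40 = $1098.60. Plan pays $6804 − $1098.60 = $5705.40.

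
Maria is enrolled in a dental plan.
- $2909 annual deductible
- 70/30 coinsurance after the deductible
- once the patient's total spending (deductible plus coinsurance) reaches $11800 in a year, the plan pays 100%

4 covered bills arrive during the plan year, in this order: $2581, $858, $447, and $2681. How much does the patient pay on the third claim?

$134.10

Claim 1 ($2581): entire amount goes to the deductible. Patient pays $2581; OOP now $2581.
Claim 2 ($858): $328 finishes the deductible; $530 goes to coinsurance; coinsurance $530 × 30% = $159. Cost to patient: $487. OOP to date $3068.
Claim 3 ($447): deductible met; 30% of $447 = $134.10. Cost to patient: $134.10. OOP to date $3202.10.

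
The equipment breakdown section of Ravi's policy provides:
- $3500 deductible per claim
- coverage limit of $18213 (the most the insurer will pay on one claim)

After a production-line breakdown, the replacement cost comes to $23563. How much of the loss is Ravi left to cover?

Subtract the deductible: $23563 − $3500 = $20063.
Since $20063 > $18213, the payout is capped at $18213.
Business owner's share is the uncovered remainder: $23563 − $18213 = $5350.

$5350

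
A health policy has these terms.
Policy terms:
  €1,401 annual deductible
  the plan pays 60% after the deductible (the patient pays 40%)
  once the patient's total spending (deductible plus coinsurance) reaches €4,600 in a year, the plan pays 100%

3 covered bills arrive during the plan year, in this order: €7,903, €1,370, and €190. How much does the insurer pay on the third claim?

Claim 1 — €7,903: €1,401 finishes the deductible; €6,502 goes to coinsurance; 40% of €6,502 = €2,600.80. Cost to patient: €4,001.80. OOP to date €4,001.80. Insurer: €7,903 − €4,001.80 = €3,901.20.
Claim 2 — €1,370: 40% coinsurance on €1,370 = €548. Patient owes €548 (running OOP €4,549.80). Plan pays €1,370 − €548 = €822.
Claim 3 — €190: 40% coinsurance on €190 = €76. Adding that to €4,549.80 gives €4,625.80, past the €4,600 cap; patient pays only €4,600 − €4,549.80 = €50.20. Insurer: €190 − €50.20 = €139.80.

€139.80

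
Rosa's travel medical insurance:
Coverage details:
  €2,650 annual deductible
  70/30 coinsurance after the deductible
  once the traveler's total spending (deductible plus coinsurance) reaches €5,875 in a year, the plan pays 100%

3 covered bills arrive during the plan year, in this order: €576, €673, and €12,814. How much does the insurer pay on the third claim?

Claim 1 (€576): entire amount goes to the deductible. Cost to traveler: €576. OOP to date €576. Insurer: €576 − €576 = €0.
Claim 2 (€673): entire amount goes to the deductible. Cost to traveler: €673. OOP to date €1,249. Plan pays €673 − €673 = €0.
Claim 3 (€12,814): deductible takes €1,401, €11,413 remains; coinsurance €11,413 × 30% = €3,423.90. Deductible plus coinsurance: €1,401 + €3,423.90 = €4,824.90. OOP would hit €6,073.90 > €5,875, so the cap limits the traveler to €5,875 − €1,249 = €4,626. Plan pays €12,814 − €4,626 = €8,188.

€8,188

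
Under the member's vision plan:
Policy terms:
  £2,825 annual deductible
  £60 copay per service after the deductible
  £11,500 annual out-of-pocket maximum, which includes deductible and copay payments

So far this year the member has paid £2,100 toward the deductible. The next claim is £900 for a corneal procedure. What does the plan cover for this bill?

£115

£2,100 of the £2,825 deductible is already met, leaving £725.
After the £725 deductible portion, £900 − £725 = £175 is subject to the copay.
Copay on this service: £60.
So the member owes £725 + £60 = £785 before any cap.
Year-to-date out-of-pocket becomes £2,100 + £785 = £2,885, still under the £11,500 maximum, so no cap applies.
The plan picks up £900 − £785 = £115.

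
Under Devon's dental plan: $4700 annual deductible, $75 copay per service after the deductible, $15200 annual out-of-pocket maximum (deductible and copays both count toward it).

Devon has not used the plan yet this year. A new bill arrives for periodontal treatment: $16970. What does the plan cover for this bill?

Nothing has been paid toward the $4700 deductible, so the first $4700 of this charge is applied there.
That leaves $16970 − $4700 = $12270 for the copay.
Copay on this service: $75.
Patient responsibility before any cap: $4700 + $75 = $4775.
Total out-of-pocket so far would be $0 + $4775 = $4775, below the $15200 cap — no reduction.
The insurer covers the remainder: $16970 − $4775 = $12195.

$12195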